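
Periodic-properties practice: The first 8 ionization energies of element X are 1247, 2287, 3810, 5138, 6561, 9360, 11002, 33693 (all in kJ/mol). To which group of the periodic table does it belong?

Group 17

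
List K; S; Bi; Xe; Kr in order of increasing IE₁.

K < Bi < S < Xe < Kr

Across a period the outer electron is held more tightly (higher IE₁); down a group it sits in a higher shell, more shielded, and comes off more easily.
These span different periods and groups, so the two trends combine.
Bi > K: period and group pull opposite ways; the across-period shift dominates (703 vs 419 kJ/mol).
S > Bi: relative to Bi, both the across-period and down-group shifts push S's first ionization energy up.
Xe > S: period and group pull opposite ways; the across-period shift dominates (1170 vs 1000 kJ/mol).
Kr > Xe: Kr sits above Xe in group 18, so the down-group effect alone puts Kr higher.
Tabulated first ionization energy (kJ/mol): S 1000, K 419, Kr 1351, Xe 1170, Bi 703.
So from lowest to highest: K < Bi < S < Xe < Kr.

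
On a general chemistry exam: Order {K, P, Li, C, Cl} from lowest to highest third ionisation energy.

P < Cl < K < C < Li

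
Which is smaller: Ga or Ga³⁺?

Forming Ga³⁺ removes 3 electrons from Ga. Fewer electrons for the same nuclear charge means less shielding and a higher Z_eff on the remaining electrons, and for main-group metals the entire outer shell is lost.
A cation is smaller than its parent atom: Ga³⁺ < Ga.

Ga³⁺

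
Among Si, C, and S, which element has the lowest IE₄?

Si

IE_4 is the cost of taking one more electron from the +3 cation: Si³⁺ still has 1 valence electron; C³⁺ still has 1 valence electron; S³⁺ still has 3 valence electrons.
All are still removing valence electrons, so compare the +3 ions as you would atoms: IE_4 generally rises across a period (higher Z_eff) and falls down a group (larger shell), subject to the usual subshell exceptions.
Valence configurations: Si³⁺ [Ne]3s¹, C³⁺ [He]2s¹, S³⁺ [Ne]3s²3p¹.
The numbers (kJ/mol): Si 4356, C 6223, S 4556.
Hence IE_4: Si < S < C.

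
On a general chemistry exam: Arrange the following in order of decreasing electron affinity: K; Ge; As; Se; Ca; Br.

K is in period 4, group 1; Ca is in period 4, group 2; Ge is in period 4, group 14; As is in period 4, group 15; Se is in period 4, group 16; Br is in period 4, group 17.
Atoms with high Z_eff and room in the valence shell (especially the halogens) have the most exothermic electron affinities.
All lie in period 4; the across-period trend (electron affinity increases left to right) applies, with the exception below.
Note the exception: K has a higher electron affinity than Ca, contrary to the simple trend — adding an electron to Ca (ns²) has to open a new, higher-energy np subshell, which is unfavourable.
Note the exception: Ge has a higher electron affinity than As, contrary to the simple trend — adding an electron to As's half-filled 4p³ is unfavourable, so Ge (4p²) has the more exothermic EA.
Tabulated electron affinity (kJ/mol): K 48, Ca 2, Ge 119, As 78, Se 195, Br 325.
So from highest to lowest: Br > Se > Ge > As > K > Ca.

Br > Se > Ge > As > K > Ca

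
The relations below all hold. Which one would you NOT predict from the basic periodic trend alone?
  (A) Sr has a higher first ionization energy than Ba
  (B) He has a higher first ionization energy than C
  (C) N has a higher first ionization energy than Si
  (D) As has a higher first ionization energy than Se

(D)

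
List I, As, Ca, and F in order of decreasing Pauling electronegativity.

F is in period 2, group 17; Ca is in period 4, group 2; As is in period 4, group 15; I is in period 5, group 17.
Electronegativity increases across a period and decreases down a group, tracking effective nuclear charge and atomic size.
Here both period and group differ, so the two effects have to be weighed against each other.
As > Ca: As lies to the right of Ca in period 4, so the across-period effect alone puts As higher.
I > As: period and group pull opposite ways; the across-period shift dominates (2.66 vs 2.18).
F > I: F sits above I in group 17, so the down-group effect alone puts F higher.
Tabulated electronegativity (Pauling): F 3.98, Ca 1.00, As 2.18, I 2.66.
So from highest to lowest: F > I > As > Ca.

F > I > As > Ca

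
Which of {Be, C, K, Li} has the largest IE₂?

After 1 electron has been removed, what remains? Be⁺ still has 1 valence electron; C⁺ still has 3 valence electrons; K⁺ is the bare [Ar] core; Li⁺ is the bare [He] core.
Core electrons are held far more tightly than valence electrons, so K and Li top the IE_2 order.
Valence configurations: Be⁺ [He]2s¹, C⁺ [He]2s²2p¹.
Tabulated IE_2 (kJ/mol): Be 1757, C 2353, K 3052, Li 7298.
Hence IE_2: Be < C < K < Li.

Li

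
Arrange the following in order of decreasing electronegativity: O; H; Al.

O > H > Al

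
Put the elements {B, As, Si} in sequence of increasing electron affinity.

B < As < Si

B is in period 2, group 13; Si is in period 3, group 14; As is in period 4, group 15.
Adding an electron releases more energy for atoms nearer the top right (short of the noble gases).
A diagonal step moves right (one effect) and down (the opposite effect) at once.
As > B: the two effects oppose for this pair; the across-period effect wins (78 vs 27 kJ/mol).
Si > As: period and group pull opposite ways; the down-group shift dominates (134 vs 78 kJ/mol).
Tabulated electron affinity (kJ/mol): B 27, Si 134, As 78.
So from lowest to highest: B < As < Si.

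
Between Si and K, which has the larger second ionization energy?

IE_2 is the cost of taking one more electron from the +1 cation: Si⁺ still has 3 valence electrons; K⁺ is the bare [Ar] core.
Breaking into a closed-shell core is much more expensive than removing a leftover valence electron — K has the largest IE_2 here.
The numbers (kJ/mol): Si 1577, K 3052.
Overall IE_2 order: Si < K.

K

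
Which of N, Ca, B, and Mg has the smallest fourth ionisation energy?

Ca

IE_4 is the cost of taking one more electron from the +3 cation: N³⁺ still has 2 valence electrons; Ca³⁺ is already 1 electron into the core; B³⁺ is the bare [He] core; Mg³⁺ is already 1 electron into the core.
Usually core removal costs more than valence removal, but here the competition is close: a tightly held n=2 valence electron can cost more to remove than an n=3 core electron, so the actual values have to decide it.
The numbers (kJ/mol): N 7475, Ca 6491, B 25026, Mg 10543.
Hence IE_4: Ca < N < Mg < B.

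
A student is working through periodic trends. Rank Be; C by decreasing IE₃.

Be > C

IE_3 is the cost of taking one more electron from the +2 cation: Be²⁺ is the bare [He] core; C²⁺ still has 2 valence electrons.
Core electrons are held far more tightly than valence electrons, so Be tops the IE_3 order.
Approximate IE_3 values (kJ/mol): Be 14849, C 4620.
So the third ionization energies run C < Be.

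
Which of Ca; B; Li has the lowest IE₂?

Consider each +1 ion: Ca⁺ still has 1 valence electron; B⁺ still has 2 valence electrons; Li⁺ is the bare [He] core.
Breaking into a closed-shell core is much more expensive than removing a leftover valence electron — Li has the largest IE_2 here.
Valence configurations: Ca⁺ [Ar]4s¹, B⁺ [He]2s².
Tabulated IE_2 (kJ/mol): Ca 1145, B 2427, Li 7298.
Putting it together, IE_2: Ca < B < Li.

Ca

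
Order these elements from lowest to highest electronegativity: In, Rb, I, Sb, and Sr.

Rb < Sr < In < Sb < I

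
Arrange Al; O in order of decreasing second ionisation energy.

O > Al

The second ionization energy removes an electron from the +1 ion. For each element: Al⁺ still has 2 valence electrons; O⁺ still has 5 valence electrons.
All are still removing valence electrons, so compare the +1 ions as you would atoms: IE_2 generally rises across a period (higher Z_eff) and falls down a group (larger shell), subject to the usual subshell exceptions.
Valence configurations: Al⁺ [Ne]3s², O⁺ [He]2s²2p³.
Approximate IE_2 values (kJ/mol): Al 1817, O 3388.
Hence IE_2: Al < O.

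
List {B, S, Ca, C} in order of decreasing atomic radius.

Ca, S, B, C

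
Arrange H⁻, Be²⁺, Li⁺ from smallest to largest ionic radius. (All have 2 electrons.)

Be²⁺ < Li⁺ < H⁻

All of these have 2 electrons, so size is governed by nuclear charge alone: the more protons, the stronger the pull on the same electron cloud, and the smaller the ion.
Nuclear charges: Be²⁺ (Z=4), Li⁺ (Z=3), H⁻ (Z=1).
Smallest to largest: Be²⁺ < Li⁺ < H⁻.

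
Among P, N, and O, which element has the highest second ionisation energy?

Consider each +1 ion: P⁺ still has 4 valence electrons; N⁺ still has 4 valence electrons; O⁺ still has 5 valence electrons.
All are still removing valence electrons, so compare the +1 ions as you would atoms: IE_2 generally rises across a period (higher Z_eff) and falls down a group (larger shell), subject to the usual subshell exceptions.
Valence configurations: P⁺ [Ne]3s²3p², N⁺ [He]2s²2p², O⁺ [He]2s²2p³.
Approximate IE_2 values (kJ/mol): P 1907, N 2856, O 3388.
Hence IE_2: P < N < O.

O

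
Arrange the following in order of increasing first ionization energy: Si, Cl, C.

Si < C < Cl

C is in period 2, group 14; Si is in period 3, group 14; Cl is in period 3, group 17.
Removing the outermost electron gets harder across a period and easier down a group.
These span different periods and groups, so the two trends combine.
C > Si: C sits above Si in group 14, so the down-group effect alone puts C higher.
Cl > C: period and group pull opposite ways; the across-period shift dominates (1251 vs 1086 kJ/mol).
Approximate values (kJ/mol): C 1086, Si 786, Cl 1251.
So from lowest to highest: Si < C < Cl.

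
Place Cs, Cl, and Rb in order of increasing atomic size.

Cl is in period 3, group 17; Rb is in period 5, group 1; Cs is in period 6, group 1.
Across a period the added protons contract the valence shell; down a group each new principal shell makes the atom larger.
Here both period and group differ, so the two effects have to be weighed against each other.
Rb > Cl: both effects reinforce here, so Rb is clearly the larger of the two.
Cs > Rb: Cs sits below Rb in group 1, so the down-group effect alone puts Cs larger.
Approximate values (pm): Cl 99, Rb 210, Cs 232.
So from smallest to largest: Cl < Rb < Cs.

Cl < Rb < Cs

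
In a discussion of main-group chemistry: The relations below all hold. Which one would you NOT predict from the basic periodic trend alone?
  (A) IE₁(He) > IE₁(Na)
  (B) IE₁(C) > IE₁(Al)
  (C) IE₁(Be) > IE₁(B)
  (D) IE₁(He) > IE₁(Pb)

(C)

The general trend: first ionization energy increases across a period and decreases down a group.
(A) He (period 1, group 18) vs Na (period 3, group 1): the stated order agrees with the simple trend.
(B) C (period 2, group 14) vs Al (period 3, group 13): the stated order agrees with the simple trend.
(C) Be (period 2, group 2) vs B (period 2, group 13): the stated order contradicts the simple trend.
(D) He (period 1, group 18) vs Pb (period 6, group 14): the stated order agrees with the simple trend.
The exception is (C): removing B's lone 2p electron is easier than breaking Be's filled 2s².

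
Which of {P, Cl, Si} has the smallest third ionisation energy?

P

The third ionization energy removes an electron from the +2 ion. For each element: P²⁺ still has 3 valence electrons; Cl²⁺ still has 5 valence electrons; Si²⁺ still has 2 valence electrons.
All are still removing valence electrons, so compare the +2 ions as you would atoms: IE_3 generally rises across a period (higher Z_eff) and falls down a group (larger shell), subject to the usual subshell exceptions.
Valence configurations: P²⁺ [Ne]3s²3p¹, Cl²⁺ [Ne]3s²3p³, Si²⁺ [Ne]3s².
P²⁺ loses a lone 3p electron whereas Si²⁺ must break into a filled 3s² pair, so IE_3(Si) > IE_3(P) even though P has the higher nuclear charge.
Approximate IE_3 values (kJ/mol): P 2914, Cl 3822, Si 3232.
Hence IE_3: P < Si < Cl.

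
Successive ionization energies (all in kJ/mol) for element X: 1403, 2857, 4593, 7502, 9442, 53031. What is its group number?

Group 15

Look for the largest jump between consecutive ionization energies: IE6/IE5 ≈ 5.6, far larger than any earlier ratio.
That jump marks the point where a core electron is being removed. So the atom has 5 valence electrons.
A main-group element with 5 valence electrons is in group 15.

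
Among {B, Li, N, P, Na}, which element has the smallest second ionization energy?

P

After 1 electron has been removed, what remains? B⁺ still has 2 valence electrons; Li⁺ is the bare [He] core; N⁺ still has 4 valence electrons; P⁺ still has 4 valence electrons; Na⁺ is the bare [Ne] core.
Pulling an electron out of a noble-gas core costs far more than removing a remaining valence electron, so Na and Li sit at the high end of IE_2.
Valence configurations: B⁺ [He]2s², N⁺ [He]2s²2p², P⁺ [Ne]3s²3p².
The numbers (kJ/mol): B 2427, Li 7298, N 2856, P 1907, Na 4562.
Hence IE_2: P < B < N < Na < Li.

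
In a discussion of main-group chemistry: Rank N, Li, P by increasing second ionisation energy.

P < N < Li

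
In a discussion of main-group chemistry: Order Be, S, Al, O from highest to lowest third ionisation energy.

Be, O, S, Al

After 2 electrons have been removed, what remains? Be²⁺ is the bare [He] core; S²⁺ still has 4 valence electrons; Al²⁺ still has 1 valence electron; O²⁺ still has 4 valence electrons.
Pulling an electron out of a noble-gas core costs far more than removing a remaining valence electron, so Be sits at the high end of IE_3.
Valence configurations: S²⁺ [Ne]3s²3p², Al²⁺ [Ne]3s¹, O²⁺ [He]2s²2p².
Tabulated IE_3 (kJ/mol): Be 14849, S 3357, Al 2745, O 5300.
Overall IE_3 order: Al < S < O < Be.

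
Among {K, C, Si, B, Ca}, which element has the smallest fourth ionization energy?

Consider each +3 ion: K³⁺ is already 2 electrons into the core; C³⁺ still has 1 valence electron; Si³⁺ still has 1 valence electron; B³⁺ is the bare [He] core; Ca³⁺ is already 1 electron into the core.
Usually core removal costs more than valence removal, but here the competition is close: a tightly held n=2 valence electron can cost more to remove than an n=3 core electron, so the actual values have to decide it.
Valence configurations: C³⁺ [He]2s¹, Si³⁺ [Ne]3s¹.
Approximate IE_4 values (kJ/mol): K 5877, C 6223, Si 4356, B 25026, Ca 6491.
Putting it together, IE_4: Si < K < C < Ca < B.

Si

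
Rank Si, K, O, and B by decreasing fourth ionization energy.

IE_4 is the cost of taking one more electron from the +3 cation: Si³⁺ still has 1 valence electron; K³⁺ is already 2 electrons into the core; O³⁺ still has 3 valence electrons; B³⁺ is the bare [He] core.
Usually core removal costs more than valence removal, but here the competition is close: a tightly held n=2 valence electron can cost more to remove than an n=3 core electron, so the actual values have to decide it.
Valence configurations: Si³⁺ [Ne]3s¹, O³⁺ [He]2s²2p¹.
Approximate IE_4 values (kJ/mol): Si 4356, K 5877, O 7469, B 25026.
So the fourth ionization energies run Si < K < O < B.

B, O, K, Si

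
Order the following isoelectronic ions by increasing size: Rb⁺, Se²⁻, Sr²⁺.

Sr²⁺ < Rb⁺ < Se²⁻

All of these have 36 electrons, so size is governed by nuclear charge alone: the more protons, the stronger the pull on the same electron cloud, and the smaller the ion.
Nuclear charges: Sr²⁺ (Z=38), Rb⁺ (Z=37), Se²⁻ (Z=34).
Smallest to largest: Sr²⁺ < Rb⁺ < Se²⁻.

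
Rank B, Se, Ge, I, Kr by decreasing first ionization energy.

First ionization energy rises across a period (greater Z_eff holds electrons more tightly) and falls down a group (valence electrons are farther from the nucleus).
These span different periods and groups, so the two trends combine.
B > Ge: the two effects oppose for this pair; the down-group effect wins (801 vs 762 kJ/mol).
Se > B: period and group pull opposite ways; the across-period shift dominates (941 vs 801 kJ/mol).
I > Se: the two effects oppose for this pair; the across-period effect wins (1008 vs 941 kJ/mol).
Kr > I: relative to I, both the across-period and down-group shifts push Kr's first ionization energy up.
Approximate values (kJ/mol): B 801, Ge 762, Se 941, Kr 1351, I 1008.
So from highest to lowest: Kr > I > Se > B > Ge.

Kr > I > Se > B > Ge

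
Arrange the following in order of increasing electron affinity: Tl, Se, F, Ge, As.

Tl < As < Ge < Se < F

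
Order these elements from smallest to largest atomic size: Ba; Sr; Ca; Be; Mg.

Be, Mg, Ca, Sr, Ba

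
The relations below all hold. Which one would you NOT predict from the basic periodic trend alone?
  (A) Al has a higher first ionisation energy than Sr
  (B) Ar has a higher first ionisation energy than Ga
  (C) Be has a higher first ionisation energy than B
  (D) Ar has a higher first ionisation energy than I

(C)

The general trend: first ionisation energy increases across a period and decreases down a group.
(A) Al (period 3, group 13) vs Sr (period 5, group 2): the stated order agrees with the simple trend.
(B) Ar (period 3, group 18) vs Ga (period 4, group 13): the stated order agrees with the simple trend.
(C) Be (period 2, group 2) vs B (period 2, group 13): the stated order contradicts the simple trend.
(D) Ar (period 3, group 18) vs I (period 5, group 17): the stated order agrees with the simple trend.
The exception is (C): removing B's lone 2p electron is easier than breaking Be's filled 2s².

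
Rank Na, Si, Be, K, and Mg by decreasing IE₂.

Na > K > Be > Si > Mg

After 1 electron has been removed, what remains? Na⁺ is the bare [Ne] core; Si⁺ still has 3 valence electrons; Be⁺ still has 1 valence electron; K⁺ is the bare [Ar] core; Mg⁺ still has 1 valence electron.
Breaking into a closed-shell core is much more expensive than removing a leftover valence electron — K and Na have the largest IE_2 here.
Valence configurations: Si⁺ [Ne]3s²3p¹, Be⁺ [He]2s¹, Mg⁺ [Ne]3s¹.
The numbers (kJ/mol): Na 4562, Si 1577, Be 1757, K 3052, Mg 1451.
So the second ionization energies run Mg < Si < Be < K < Na.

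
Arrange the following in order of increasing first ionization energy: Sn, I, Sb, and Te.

Sn is in period 5, group 14; Sb is in period 5, group 15; Te is in period 5, group 16; I is in period 5, group 17.
Removing the outermost electron gets harder across a period and easier down a group.
All lie in period 5, so first ionization energy increases left to right.
So from lowest to highest: Sn < Sb < Te < I.

Sn < Sb < Te < I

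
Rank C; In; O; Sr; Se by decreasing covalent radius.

C is in period 2, group 14; O is in period 2, group 16; Se is in period 4, group 16; Sr is in period 5, group 2; In is in period 5, group 13.
Moving right in a period, electrons are added to the same shell under a stronger nuclear pull, so atoms get smaller; moving down, a new shell is opened and atoms get larger.
Here both period and group differ, so the two effects have to be weighed against each other.
C > O: both are in period 2; the period trend gives C the larger value.
Se > C: period and group pull opposite ways; the down-group shift dominates (116 vs 75 pm).
In > Se: both effects reinforce here, so In is clearly the larger of the two.
Sr > In: both are in period 5; the period trend gives Sr the larger value.
For reference (pm): C 75, O 63, Se 116, Sr 185, In 142.
So from largest to smallest: Sr > In > Se > C > O.

Sr, In, Se, C, O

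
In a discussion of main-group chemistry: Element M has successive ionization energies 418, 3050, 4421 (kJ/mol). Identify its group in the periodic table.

Look for the largest jump between consecutive ionization energies: IE2/IE1 ≈ 7.3, far larger than any earlier ratio.
That jump marks the point where a core electron is being removed. So the atom has 1 valence electron.
A main-group element with 1 valence electron is in group 1.

Group 1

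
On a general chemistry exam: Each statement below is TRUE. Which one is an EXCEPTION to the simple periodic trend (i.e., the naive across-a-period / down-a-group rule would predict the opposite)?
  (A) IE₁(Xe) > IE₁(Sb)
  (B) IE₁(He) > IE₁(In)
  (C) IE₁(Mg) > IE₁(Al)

(C)

The general trend: first ionisation energy increases across a period and decreases down a group.
(A) Xe (period 5, group 18) vs Sb (period 5, group 15): the stated order agrees with the simple trend.
(B) He (period 1, group 18) vs In (period 5, group 13): the stated order agrees with the simple trend.
(C) Mg (period 3, group 2) vs Al (period 3, group 13): the stated order contradicts the simple trend.
The exception is (C): Al's single 3p electron is easier to remove than one from Mg's filled 3s².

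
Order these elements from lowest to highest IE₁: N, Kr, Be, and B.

B < Be < Kr < N

First ionization energy rises across a period (greater Z_eff holds electrons more tightly) and falls down a group (valence electrons are farther from the nucleus).
Here both period and group differ, so the two effects have to be weighed against each other.
Be > B: this pair runs against the simple trend — see the exception note.
Kr > Be: the two effects oppose for this pair; the across-period effect wins (1351 vs 900 kJ/mol).
N > Kr: period and group pull opposite ways; the down-group shift dominates (1402 vs 1351 kJ/mol).
Note the exception: Be has a higher first ionization energy than B, contrary to the simple trend — removing B's lone 2p electron is easier than breaking Be's filled 2s².
For reference (kJ/mol): Be 900, B 801, N 1402, Kr 1351.
So from lowest to highest: B < Be < Kr < N.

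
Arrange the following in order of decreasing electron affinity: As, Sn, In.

EA tends to increase across a period and decrease down a group, though the pattern is less regular than for IE or radius.
Here both period and group differ, so the two effects have to be weighed against each other.
As > In: relative to In, both the across-period and down-group shifts push As's electron affinity up.
Sn > As: this pair runs against the simple trend — see the exception note.
Note the exception: Sn has a higher electron affinity than As, contrary to the simple trend — adding an electron to As's half-filled np³ subshell costs electron-pairing energy.
For reference (kJ/mol): As 78, In 29, Sn 107.
So from highest to lowest: Sn > As > In.

Sn, As, In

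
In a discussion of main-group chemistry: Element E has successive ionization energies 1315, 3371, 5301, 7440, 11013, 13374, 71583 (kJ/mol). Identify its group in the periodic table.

Group 16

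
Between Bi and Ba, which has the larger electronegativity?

Ba is in period 6, group 2; Bi is in period 6, group 15.
EN rises left→right (higher Z_eff, smaller atoms) and falls top→bottom (larger, more shielded atoms).
All lie in period 6, so electronegativity increases left to right.
So Bi has the larger electronegativity (Bi > Ba).

Bi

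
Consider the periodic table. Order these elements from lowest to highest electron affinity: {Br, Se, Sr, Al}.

Al is in period 3, group 13; Se is in period 4, group 16; Br is in period 4, group 17; Sr is in period 5, group 2.
Adding an electron releases more energy for atoms nearer the top right (short of the noble gases).
Here both period and group differ, so the two effects have to be weighed against each other.
Al > Sr: both effects reinforce here, so Al is clearly the higher of the two.
Se > Al: the two effects oppose for this pair; the across-period effect wins (195 vs 42 kJ/mol).
Br > Se: Br lies to the right of Se in period 4, so the across-period effect alone puts Br higher.
Tabulated electron affinity (kJ/mol): Al 42, Se 195, Br 325, Sr 5.
So from lowest to highest: Sr < Al < Se < Br.

Sr, Al, Se, Br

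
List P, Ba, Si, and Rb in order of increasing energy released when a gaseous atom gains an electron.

Ba < Rb < P < Si

Si is in period 3, group 14; P is in period 3, group 15; Rb is in period 5, group 1; Ba is in period 6, group 2.
EA tends to increase across a period and decrease down a group, though the pattern is less regular than for IE or radius.
Neither a single period nor a single group — weigh both effects.
Rb > Ba: the two effects oppose for this pair; the down-group effect wins (47 vs 14 kJ/mol).
P > Rb: relative to Rb, both the across-period and down-group shifts push P's electron affinity up.
Si > P: this pair runs against the simple trend — see the exception note.
Note the exception: Si has a higher electron affinity than P, contrary to the simple trend — adding an electron to P's half-filled 3p³ is unfavourable, so Si (3p²) has the more exothermic EA.
Approximate values (kJ/mol): Si 134, P 72, Rb 47, Ba 14.
So from lowest to highest: Ba < Rb < P < Si.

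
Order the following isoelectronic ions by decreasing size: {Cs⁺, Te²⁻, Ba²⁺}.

Te²⁻, Cs⁺, Ba²⁺

All of these have 54 electrons, so size is governed by nuclear charge alone: the more protons, the stronger the pull on the same electron cloud, and the smaller the ion.
Nuclear charges: Ba²⁺ (Z=56), Cs⁺ (Z=55), Te²⁻ (Z=52).
Largest to smallest: Te²⁻ > Cs⁺ > Ba²⁺.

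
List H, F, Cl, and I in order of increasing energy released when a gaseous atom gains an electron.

H, I, F, Cl

H is in period 1, group 1; F is in period 2, group 17; Cl is in period 3, group 17; I is in period 5, group 17.
Atoms with high Z_eff and room in the valence shell (especially the halogens) have the most exothermic electron affinities.
These span different periods and groups, so the two trends combine.
I > H: the two effects oppose for this pair; the across-period effect wins (295 vs 73 kJ/mol).
F > I: they share group 17; the group trend gives F the larger value.
Cl > F: this pair runs against the simple trend — see the exception note.
Note the exception: Cl has a higher electron affinity than F, contrary to the simple trend — F's small 2p subshell makes the incoming electron feel strong e⁻–e⁻ repulsion, so Cl actually releases more energy on gaining an electron.
Tabulated electron affinity (kJ/mol): H 73, F 328, Cl 349, I 295.
So from lowest to highest: H < I < F < Cl.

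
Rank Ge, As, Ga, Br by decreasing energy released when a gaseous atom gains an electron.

Br > Ge > As > Ga

Ga is in period 4, group 13; Ge is in period 4, group 14; As is in period 4, group 15; Br is in period 4, group 17.
Adding an electron releases more energy for atoms nearer the top right (short of the noble gases).
All lie in period 4; the across-period trend (electron affinity increases left to right) applies, with the exception below.
Note the exception: Ge has a higher electron affinity than As, contrary to the simple trend — adding an electron to As's half-filled 4p³ is unfavourable, so Ge (4p²) has the more exothermic EA.
Tabulated electron affinity (kJ/mol): Ga 29, Ge 119, As 78, Br 325.
So from highest to lowest: Br > Ge > As > Ga.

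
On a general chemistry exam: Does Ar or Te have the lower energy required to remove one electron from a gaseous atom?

Across a period the outer electron is held more tightly (higher IE₁); down a group it sits in a higher shell, more shielded, and comes off more easily.
Here both period and group differ, so the two effects have to be weighed against each other.
Ar > Te: both effects reinforce here, so Ar is clearly the higher of the two.
Approximate values (kJ/mol): Ar 1521, Te 869.
So Te has the lower energy required to remove one electron from a gaseous atom (Te < Ar).

Te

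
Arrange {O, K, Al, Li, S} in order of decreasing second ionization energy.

After 1 electron has been removed, what remains? O⁺ still has 5 valence electrons; K⁺ is the bare [Ar] core; Al⁺ still has 2 valence electrons; Li⁺ is the bare [He] core; S⁺ still has 5 valence electrons.
Usually core removal costs more than valence removal, but here the competition is close: a tightly held n=2 valence electron can cost more to remove than an n=3 core electron, so the actual values have to decide it.
Valence configurations: O⁺ [He]2s²2p³, Al⁺ [Ne]3s², S⁺ [Ne]3s²3p³.
The numbers (kJ/mol): O 3388, K 3052, Al 1817, Li 7298, S 2252.
Hence IE_2: Al < S < K < O < Li.

Li, O, K, S, Al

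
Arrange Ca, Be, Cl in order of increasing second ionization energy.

IE_2 is the cost of taking one more electron from the +1 cation: Ca⁺ still has 1 valence electron; Be⁺ still has 1 valence electron; Cl⁺ still has 6 valence electrons.
All are still removing valence electrons, so compare the +1 ions as you would atoms: IE_2 generally rises across a period (higher Z_eff) and falls down a group (larger shell), subject to the usual subshell exceptions.
Valence configurations: Ca⁺ [Ar]4s¹, Be⁺ [He]2s¹, Cl⁺ [Ne]3s²3p⁴.
Approximate IE_2 values (kJ/mol): Ca 1145, Be 1757, Cl 2298.
Hence IE_2: Ca < Be < Cl.

Ca, Be, Cl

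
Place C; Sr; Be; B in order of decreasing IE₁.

Be is in period 2, group 2; B is in period 2, group 13; C is in period 2, group 14; Sr is in period 5, group 2.
IE₁ increases left→right with effective nuclear charge and decreases top→bottom as the valence shell moves farther out.
Here both period and group differ, so the two effects have to be weighed against each other.
B > Sr: both effects reinforce here, so B is clearly the higher of the two.
Be > B: this pair runs against the simple trend — see the exception note.
C > Be: C lies to the right of Be in period 2, so the across-period effect alone puts C higher.
Note the exception: Be has a higher first ionization energy than B, contrary to the simple trend — removing B's lone 2p electron is easier than breaking Be's filled 2s².
Tabulated first ionization energy (kJ/mol): Be 900, B 801, C 1086, Sr 550.
So from highest to lowest: C > Be > B > Sr.

C > Be > B > Sr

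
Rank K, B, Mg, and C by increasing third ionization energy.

The third ionization energy removes an electron from the +2 ion. For each element: K²⁺ is already 1 electron into the core; B²⁺ still has 1 valence electron; Mg²⁺ is the bare [Ne] core; C²⁺ still has 2 valence electrons.
Usually core removal costs more than valence removal, but here the competition is close: a tightly held n=2 valence electron can cost more to remove than an n=3 core electron, so the actual values have to decide it.
Valence configurations: B²⁺ [He]2s¹, C²⁺ [He]2s².
The numbers (kJ/mol): K 4420, B 3660, Mg 7733, C 4620.
Hence IE_3: B < K < C < Mg.

B < K < C < Mg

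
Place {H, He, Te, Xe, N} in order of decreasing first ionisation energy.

He, N, H, Xe, Te

H is in period 1, group 1; He is in period 1, group 18; N is in period 2, group 15; Te is in period 5, group 16; Xe is in period 5, group 18.
IE₁ increases left→right with effective nuclear charge and decreases top→bottom as the valence shell moves farther out.
Here both period and group differ, so the two effects have to be weighed against each other.
Xe > Te: Xe lies to the right of Te in period 5, so the across-period effect alone puts Xe higher.
H > Xe: period and group pull opposite ways; the down-group shift dominates (1312 vs 1170 kJ/mol).
N > H: period and group pull opposite ways; the across-period shift dominates (1402 vs 1312 kJ/mol).
He > N: relative to N, both the across-period and down-group shifts push He's first ionization energy up.
For reference (kJ/mol): H 1312, He 2372, N 1402, Te 869, Xe 1170.
So from highest to lowest: He > N > H > Xe > Te.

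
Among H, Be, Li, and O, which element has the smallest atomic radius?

H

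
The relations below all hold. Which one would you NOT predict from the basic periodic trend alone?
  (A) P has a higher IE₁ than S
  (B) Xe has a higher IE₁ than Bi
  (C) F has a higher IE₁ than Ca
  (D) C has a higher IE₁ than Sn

The general trend: IE₁ increases across a period and decreases down a group.
(A) P (period 3, group 15) vs S (period 3, group 16): the stated order contradicts the simple trend.
(B) Xe (period 5, group 18) vs Bi (period 6, group 15): the stated order agrees with the simple trend.
(C) F (period 2, group 17) vs Ca (period 4, group 2): the stated order agrees with the simple trend.
(D) C (period 2, group 14) vs Sn (period 5, group 14): the stated order agrees with the simple trend.
The exception is (A): S (3p⁴) ionizes more easily than half-filled P (3p³) because the paired 3p electron in S is pushed out by e⁻–e⁻ repulsion.

(A)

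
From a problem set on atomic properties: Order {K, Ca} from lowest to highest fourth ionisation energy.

The fourth ionization energy removes an electron from the +3 ion. For each element: K³⁺ is already 2 electrons into the core; Ca³⁺ is already 1 electron into the core.
All of these are removing an electron from a noble-gas core or deeper; the smaller core (lower principal quantum number) is held far more tightly, and within a period the higher nuclear charge binds the same core more tightly.
Approximate IE_4 values (kJ/mol): K 5877, Ca 6491.
So the fourth ionization energies run K < Ca.

K, Ca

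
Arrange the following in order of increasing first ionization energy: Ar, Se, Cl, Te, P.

Across a period the outer electron is held more tightly (higher IE₁); down a group it sits in a higher shell, more shielded, and comes off more easily.
These span different periods and groups, so the two trends combine.
Se > Te: Se sits above Te in group 16, so the down-group effect alone puts Se higher.
P > Se: period and group pull opposite ways; the down-group shift dominates (1012 vs 941 kJ/mol).
Cl > P: Cl lies to the right of P in period 3, so the across-period effect alone puts Cl higher.
Ar > Cl: both are in period 3; the period trend gives Ar the larger value.
For reference (kJ/mol): P 1012, Cl 1251, Ar 1521, Se 941, Te 869.
So from lowest to highest: Te < Se < P < Cl < Ar.

Te < Se < P < Cl < Ar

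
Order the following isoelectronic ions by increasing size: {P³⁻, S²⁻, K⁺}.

K⁺, S²⁻, P³⁻

All of these have 18 electrons, so size is governed by nuclear charge alone: the more protons, the stronger the pull on the same electron cloud, and the smaller the ion.
Nuclear charges: K⁺ (Z=19), S²⁻ (Z=16), P³⁻ (Z=15).
Smallest to largest: K⁺ < S²⁻ < P³⁻.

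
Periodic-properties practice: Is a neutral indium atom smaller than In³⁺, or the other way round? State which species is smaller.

Forming In³⁺ removes 3 electrons from In. Fewer electrons for the same nuclear charge means less shielding and a higher Z_eff on the remaining electrons, and for main-group metals the entire outer shell is lost.
A cation is smaller than its parent atom: In³⁺ < In.

In³⁺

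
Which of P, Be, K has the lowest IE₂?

Be

The second ionization energy removes an electron from the +1 ion. For each element: P⁺ still has 4 valence electrons; Be⁺ still has 1 valence electron; K⁺ is the bare [Ar] core.
Breaking into a closed-shell core is much more expensive than removing a leftover valence electron — K has the largest IE_2 here.
Valence configurations: P⁺ [Ne]3s²3p², Be⁺ [He]2s¹.
The numbers (kJ/mol): P 1907, Be 1757, K 3052.
So the second ionization energies run Be < P < K.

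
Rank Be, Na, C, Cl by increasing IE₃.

Cl < C < Na < Be

After 2 electrons have been removed, what remains? Be²⁺ is the bare [He] core; Na²⁺ is already 1 electron into the core; C²⁺ still has 2 valence electrons; Cl²⁺ still has 5 valence electrons.
Pulling an electron out of a noble-gas core costs far more than removing a remaining valence electron, so Na and Be sit at the high end of IE_3.
Valence configurations: C²⁺ [He]2s², Cl²⁺ [Ne]3s²3p³.
Tabulated IE_3 (kJ/mol): Be 14849, Na 6910, C 4620, Cl 3822.
Putting it together, IE_3: Cl < C < Na < Be.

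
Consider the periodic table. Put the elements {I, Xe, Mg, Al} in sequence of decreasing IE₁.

Xe, I, Mg, Al

Mg is in period 3, group 2; Al is in period 3, group 13; I is in period 5, group 17; Xe is in period 5, group 18.
First ionization energy rises across a period (greater Z_eff holds electrons more tightly) and falls down a group (valence electrons are farther from the nucleus).
Here both period and group differ, so the two effects have to be weighed against each other.
Mg > Al: this pair runs against the simple trend — see the exception note.
I > Mg: period and group pull opposite ways; the across-period shift dominates (1008 vs 738 kJ/mol).
Xe > I: both are in period 5; the period trend gives Xe the larger value.
Note the exception: Mg has a higher first ionization energy than Al, contrary to the simple trend — Al's single 3p electron is easier to remove than one from Mg's filled 3s².
Approximate values (kJ/mol): Mg 738, Al 578, I 1008, Xe 1170.
So from highest to lowest: Xe > I > Mg > Al.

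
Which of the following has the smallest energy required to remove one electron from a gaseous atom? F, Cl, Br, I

F is in period 2, group 17; Cl is in period 3, group 17; Br is in period 4, group 17; I is in period 5, group 17.
Across a period the outer electron is held more tightly (higher IE₁); down a group it sits in a higher shell, more shielded, and comes off more easily.
All are in group 17, so first ionization energy increases up the group.
The smallest energy required to remove one electron from a gaseous atom among these belongs to I.

I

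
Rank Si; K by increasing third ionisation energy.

The third ionization energy removes an electron from the +2 ion. For each element: Si²⁺ still has 2 valence electrons; K²⁺ is already 1 electron into the core.
Pulling an electron out of a noble-gas core costs far more than removing a remaining valence electron, so K sits at the high end of IE_3.
The numbers (kJ/mol): Si 3232, K 4420.
Putting it together, IE_3: Si < K.

Si < K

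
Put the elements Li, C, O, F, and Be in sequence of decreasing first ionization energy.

F, O, C, Be, Li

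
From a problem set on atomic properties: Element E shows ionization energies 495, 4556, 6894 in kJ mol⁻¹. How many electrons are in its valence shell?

1

Look for the largest jump between consecutive ionization energies: IE2/IE1 ≈ 9.2, far larger than any earlier ratio.
That jump marks the point where a core electron is being removed. So the atom has 1 valence electron.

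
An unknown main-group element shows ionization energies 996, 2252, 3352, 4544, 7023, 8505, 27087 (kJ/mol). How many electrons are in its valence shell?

6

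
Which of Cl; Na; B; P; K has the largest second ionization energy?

Na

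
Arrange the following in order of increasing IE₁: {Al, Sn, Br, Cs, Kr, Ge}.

Cs < Al < Sn < Ge < Br < Kr

Al is in period 3, group 13; Ge is in period 4, group 14; Br is in period 4, group 17; Kr is in period 4, group 18; Sn is in period 5, group 14; Cs is in period 6, group 1.
First ionization energy rises across a period (greater Z_eff holds electrons more tightly) and falls down a group (valence electrons are farther from the nucleus).
Here both period and group differ, so the two effects have to be weighed against each other.
Al > Cs: relative to Cs, both the across-period and down-group shifts push Al's first ionization energy up.
Sn > Al: the two effects oppose for this pair; the across-period effect wins (709 vs 578 kJ/mol).
Ge > Sn: they share group 14; the group trend gives Ge the larger value.
Br > Ge: Br lies to the right of Ge in period 4, so the across-period effect alone puts Br higher.
Kr > Br: Kr lies to the right of Br in period 4, so the across-period effect alone puts Kr higher.
Approximate values (kJ/mol): Al 578, Ge 762, Br 1140, Kr 1351, Sn 709, Cs 376.
So from lowest to highest: Cs < Al < Sn < Ge < Br < Kr.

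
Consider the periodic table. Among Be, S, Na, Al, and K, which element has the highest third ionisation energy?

After 2 electrons have been removed, what remains? Be²⁺ is the bare [He] core; S²⁺ still has 4 valence electrons; Na²⁺ is already 1 electron into the core; Al²⁺ still has 1 valence electron; K²⁺ is already 1 electron into the core.
Core electrons are held far more tightly than valence electrons, so K, Na and Be top the IE_3 order.
Valence configurations: S²⁺ [Ne]3s²3p², Al²⁺ [Ne]3s¹.
Approximate IE_3 values (kJ/mol): Be 14849, S 3357, Na 6910, Al 2745, K 4420.
Putting it together, IE_3: Al < S < K < Na < Be.

Be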